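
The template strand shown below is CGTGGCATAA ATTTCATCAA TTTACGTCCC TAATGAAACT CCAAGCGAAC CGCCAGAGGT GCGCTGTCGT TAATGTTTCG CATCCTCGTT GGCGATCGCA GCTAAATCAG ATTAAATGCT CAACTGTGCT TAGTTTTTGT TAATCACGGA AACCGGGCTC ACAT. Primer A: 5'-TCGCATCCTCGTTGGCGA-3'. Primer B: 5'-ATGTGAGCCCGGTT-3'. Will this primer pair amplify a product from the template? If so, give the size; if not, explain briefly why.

Yes — an 87 bp product.

Primer A (TCGCATCCTCGTTGGCGA) matches the top strand at positions 78–95; it acts as a forward primer.
Primer B's reverse complement is AACCGGGCTCACAT, matching the top strand at positions 151–164; it acts as a reverse primer.
The 3' ends face each other across positions 78–164, giving an 87 bp product.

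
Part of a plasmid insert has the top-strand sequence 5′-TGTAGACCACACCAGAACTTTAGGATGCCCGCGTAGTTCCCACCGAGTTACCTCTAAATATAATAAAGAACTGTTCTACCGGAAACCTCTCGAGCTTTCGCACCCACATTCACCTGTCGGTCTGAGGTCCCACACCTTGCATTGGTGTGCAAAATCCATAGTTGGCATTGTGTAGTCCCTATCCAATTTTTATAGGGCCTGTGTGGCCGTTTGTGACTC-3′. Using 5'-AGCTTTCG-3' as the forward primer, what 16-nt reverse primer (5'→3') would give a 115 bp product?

5'-GCCACACAGGCCCTAT-3'

The forward primer binds at positions 93–100, so a 115 bp product ends at position 93 + 115 − 1 = 207.
The reverse primer anneals to the top strand over positions 192–207, i.e. to ATAGGGCCTGTGTGGC.
Its sequence written 5'→3' is the reverse complement: GCCACACAGGCCCTAT.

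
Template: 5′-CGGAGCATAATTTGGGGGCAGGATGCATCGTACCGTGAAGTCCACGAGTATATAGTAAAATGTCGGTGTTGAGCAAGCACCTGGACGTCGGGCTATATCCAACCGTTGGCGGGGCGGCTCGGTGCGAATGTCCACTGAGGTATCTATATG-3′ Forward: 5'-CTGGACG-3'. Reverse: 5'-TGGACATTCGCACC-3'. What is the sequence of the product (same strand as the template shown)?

5'-CTGGACGTCGGGCTATATCCAACCGTTGGCGGGGCGGCTCGGTGCGAATGTCCA-3'

Scanning the template, CTGGACG occurs at positions 81–87; this primer anneals to the bottom strand there with its 3' end pointing downstream.
Taking the reverse complement of TGGACATTCGCACC gives GGTGCGAATGTCCA, found at positions 121–134 on the template; the primer anneals here to the top strand with its 3' end pointing upstream.
The product is the template from position 81 through 134 (54 bp).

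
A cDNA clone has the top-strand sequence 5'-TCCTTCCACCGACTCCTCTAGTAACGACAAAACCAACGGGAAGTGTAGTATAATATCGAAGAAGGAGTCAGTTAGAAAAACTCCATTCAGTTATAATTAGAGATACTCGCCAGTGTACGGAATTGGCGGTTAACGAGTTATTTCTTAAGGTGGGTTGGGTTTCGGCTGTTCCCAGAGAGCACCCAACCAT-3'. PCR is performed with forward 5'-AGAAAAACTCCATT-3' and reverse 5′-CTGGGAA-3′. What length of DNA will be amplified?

The forward primer matches the template at positions 74–87.
Taking the reverse complement of CTGGGAA gives TTCCCAG, found at positions 169–175 on the template; the primer anneals here to the top strand with its 3' end pointing upstream.
The product runs from position 74 to position 175, so its length is 175 − 74 + 1 = 102 bp.

102 bp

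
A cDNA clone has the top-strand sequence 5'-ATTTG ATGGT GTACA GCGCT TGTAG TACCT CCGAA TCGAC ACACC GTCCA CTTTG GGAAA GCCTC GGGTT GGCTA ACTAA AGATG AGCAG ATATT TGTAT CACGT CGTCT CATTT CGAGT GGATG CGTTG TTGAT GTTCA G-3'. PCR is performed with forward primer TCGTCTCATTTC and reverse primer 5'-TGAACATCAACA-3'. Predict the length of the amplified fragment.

Forward primer TCGTCTCATTTC is found on the top strand at positions 105–116.
Taking the reverse complement of TGAACATCAACA gives TGTTGATGTTCA, found at positions 129–140 on the template; the primer anneals here to the top strand with its 3' end pointing upstream.
The product runs from position 105 to position 140, so its length is 140 − 105 + 1 = 36 bp.

36 bp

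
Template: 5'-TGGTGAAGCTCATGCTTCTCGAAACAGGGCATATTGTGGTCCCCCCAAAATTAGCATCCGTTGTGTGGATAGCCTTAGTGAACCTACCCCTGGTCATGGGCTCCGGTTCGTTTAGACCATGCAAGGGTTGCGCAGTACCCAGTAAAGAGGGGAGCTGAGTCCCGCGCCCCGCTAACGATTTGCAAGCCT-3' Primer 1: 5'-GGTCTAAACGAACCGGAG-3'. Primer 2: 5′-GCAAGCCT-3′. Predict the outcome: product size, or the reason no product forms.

Primer 1 (GGTCTAAACGAACCGGAG) has reverse complement CTCCGGTTCGTTTAGACC, which matches the top strand at positions 101–118; primer 1 anneals to the top strand there with its 3' end pointing upstream toward position 101.
Primer 2 (GCAAGCCT) matches the top strand directly at positions 182–189; it anneals to the bottom strand with its 3' end pointing downstream toward position 189.
The 3' ends diverge (primer 1 extends toward position 1, primer 2 toward position 189), so the primers never converge on a shared product.

No product — the primers' 3' ends point away from each other.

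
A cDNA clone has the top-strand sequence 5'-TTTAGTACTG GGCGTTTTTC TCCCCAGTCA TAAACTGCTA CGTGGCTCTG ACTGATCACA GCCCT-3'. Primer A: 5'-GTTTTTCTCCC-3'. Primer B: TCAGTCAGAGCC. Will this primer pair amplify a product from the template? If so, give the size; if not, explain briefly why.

Yes — a 42 bp product.

Primer A (GTTTTTCTCCC) matches the top strand at positions 14–24; it acts as a forward primer.
Primer B's reverse complement is GGCTCTGACTGA, matching the top strand at positions 44–55; it acts as a reverse primer.
The 3' ends face each other across positions 14–55, giving a 42 bp product.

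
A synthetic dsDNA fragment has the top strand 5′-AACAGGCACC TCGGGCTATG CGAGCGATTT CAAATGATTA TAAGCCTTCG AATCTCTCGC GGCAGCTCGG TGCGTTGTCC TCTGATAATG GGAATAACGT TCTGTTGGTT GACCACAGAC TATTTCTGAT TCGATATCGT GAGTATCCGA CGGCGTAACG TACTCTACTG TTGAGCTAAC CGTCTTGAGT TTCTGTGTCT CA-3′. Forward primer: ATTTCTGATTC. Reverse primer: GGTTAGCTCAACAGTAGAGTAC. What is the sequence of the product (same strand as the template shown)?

5'-ATTTCTGATTCGATATCGTGAGTATCCGACGGCGTAACGTACTCTACTGTTGAGCTAACC-3'

The forward primer matches the template at positions 122–132.
Taking the reverse complement of GGTTAGCTCAACAGTAGAGTAC gives GTACTCTACTGTTGAGCTAACC, found at positions 160–181 on the template; the primer anneals here to the top strand with its 3' end pointing upstream.
The product is the template from position 122 through 181 (60 bp).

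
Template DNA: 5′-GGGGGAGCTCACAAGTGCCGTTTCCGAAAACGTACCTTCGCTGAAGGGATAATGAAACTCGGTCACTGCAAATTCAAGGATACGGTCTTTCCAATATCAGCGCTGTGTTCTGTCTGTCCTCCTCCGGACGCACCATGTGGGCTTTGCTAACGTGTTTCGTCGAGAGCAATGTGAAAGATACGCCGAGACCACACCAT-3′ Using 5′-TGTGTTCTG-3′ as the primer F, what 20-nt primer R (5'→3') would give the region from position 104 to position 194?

5'-GTGTGGTCTCGGCGTATCTT-3'

The product's 3' end on the top strand is position 194.
The reverse primer anneals to the top strand over positions 175–194, i.e. to AAGATACGCCGAGACCACAC.
Its sequence written 5'→3' is the reverse complement: GTGTGGTCTCGGCGTATCTT.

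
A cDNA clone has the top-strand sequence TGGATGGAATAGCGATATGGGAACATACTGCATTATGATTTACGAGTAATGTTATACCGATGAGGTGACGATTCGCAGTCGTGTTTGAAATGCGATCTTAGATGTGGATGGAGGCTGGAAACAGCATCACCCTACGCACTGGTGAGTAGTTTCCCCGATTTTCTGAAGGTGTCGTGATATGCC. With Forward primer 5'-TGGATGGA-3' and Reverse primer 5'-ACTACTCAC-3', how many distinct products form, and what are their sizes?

Two products: 150 bp, 46 bp

The forward primer TGGATGGA matches the top strand at positions 1–8, 105–112.
The reverse primer's reverse complement is GTGAGTAGT, matching at positions 142–150.
Each forward site pairs with the reverse site to give a product ending at position 150: sizes 150, 46 bp.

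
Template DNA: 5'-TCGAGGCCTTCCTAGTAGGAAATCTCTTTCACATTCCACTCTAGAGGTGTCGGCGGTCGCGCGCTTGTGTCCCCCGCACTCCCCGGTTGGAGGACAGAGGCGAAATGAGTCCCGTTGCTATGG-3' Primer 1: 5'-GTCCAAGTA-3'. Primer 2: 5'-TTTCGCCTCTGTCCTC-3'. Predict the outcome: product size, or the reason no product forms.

Primer 1 (GTCCAAGTA) does not match the top strand, and its reverse complement TACTTGGAC does not match either.
With no annealing site for primer 1, no amplification occurs.

No product — primer 1 has no binding site in the template.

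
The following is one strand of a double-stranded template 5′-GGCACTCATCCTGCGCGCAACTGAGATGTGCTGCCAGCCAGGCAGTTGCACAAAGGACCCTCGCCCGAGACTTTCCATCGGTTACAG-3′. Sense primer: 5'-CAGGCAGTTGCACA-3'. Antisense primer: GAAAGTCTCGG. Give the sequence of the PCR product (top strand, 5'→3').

Scanning the template, CAGGCAGTTGCACA occurs at positions 39–52; this primer anneals to the bottom strand there with its 3' end pointing downstream.
Reverse complement of the reverse primer: CCGAGACTTTC. This occurs on the top strand at positions 65–75.
The product is the template from position 39 through 75 (37 bp).

5'-CAGGCAGTTGCACAAAGGACCCTCGCCCGAGACTTTC-3'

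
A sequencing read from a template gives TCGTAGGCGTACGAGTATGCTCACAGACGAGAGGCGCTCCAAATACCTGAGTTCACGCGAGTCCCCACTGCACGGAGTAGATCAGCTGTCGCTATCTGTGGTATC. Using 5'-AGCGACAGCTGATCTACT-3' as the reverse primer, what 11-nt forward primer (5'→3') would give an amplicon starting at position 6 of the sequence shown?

The reverse primer's reverse complement AGTAGATCAGCTGTCGCT matches the template at positions 76–93; the product starts at position 6.
The forward primer is identical to the top strand over positions 6–16: GGCGTACGAGT.

5'-GGCGTACGAGT-3'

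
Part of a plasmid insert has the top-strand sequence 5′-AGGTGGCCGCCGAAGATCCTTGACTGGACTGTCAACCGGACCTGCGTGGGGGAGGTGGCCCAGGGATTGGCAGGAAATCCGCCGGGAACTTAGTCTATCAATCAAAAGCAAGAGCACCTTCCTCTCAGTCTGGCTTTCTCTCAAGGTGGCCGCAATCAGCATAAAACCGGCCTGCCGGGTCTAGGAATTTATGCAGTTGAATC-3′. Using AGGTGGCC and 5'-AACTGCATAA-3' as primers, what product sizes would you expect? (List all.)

198 bp, 146 bp, 55 bp

The forward primer AGGTGGCC matches the top strand at positions 1–8, 53–60, 144–151.
The reverse primer's reverse complement is TTATGCAGTT, matching at positions 189–198.
Each forward site pairs with the reverse site to give a product ending at position 198: sizes 198, 146, 55 bp.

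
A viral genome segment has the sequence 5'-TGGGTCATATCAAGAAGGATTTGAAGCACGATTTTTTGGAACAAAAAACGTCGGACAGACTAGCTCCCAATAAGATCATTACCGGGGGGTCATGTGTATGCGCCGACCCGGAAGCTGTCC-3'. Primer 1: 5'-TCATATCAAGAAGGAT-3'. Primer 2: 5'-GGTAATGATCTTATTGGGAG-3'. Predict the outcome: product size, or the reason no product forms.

Yes — a 79 bp product.

Primer 1 (TCATATCAAGAAGGAT) matches the top strand at positions 5–20; it acts as a forward primer.
Primer 2's reverse complement is CTCCCAATAAGATCATTACC, matching the top strand at positions 64–83; it acts as a reverse primer.
The 3' ends face each other across positions 5–83, giving a 79 bp product.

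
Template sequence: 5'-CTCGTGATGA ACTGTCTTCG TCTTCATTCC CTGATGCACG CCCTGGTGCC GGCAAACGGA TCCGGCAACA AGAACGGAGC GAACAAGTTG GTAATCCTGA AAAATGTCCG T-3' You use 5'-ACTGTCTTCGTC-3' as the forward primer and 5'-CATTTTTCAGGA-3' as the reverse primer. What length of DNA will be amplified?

96 bp

Forward primer ACTGTCTTCGTC is found on the top strand at positions 11–22.
The reverse primer's reverse complement is TCCTGAAAAATG, which matches the template at positions 95–106.
Amplicon spans positions 11–106: 96 bp.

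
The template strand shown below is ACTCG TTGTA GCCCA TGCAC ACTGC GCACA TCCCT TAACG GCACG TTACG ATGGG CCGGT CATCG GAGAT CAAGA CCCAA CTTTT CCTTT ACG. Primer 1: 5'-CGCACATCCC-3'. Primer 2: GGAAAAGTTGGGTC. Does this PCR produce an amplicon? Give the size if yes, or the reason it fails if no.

Primer 1 (CGCACATCCC) matches the top strand at positions 25–34; it acts as a forward primer.
Primer 2's reverse complement is GACCCAACTTTTCC, matching the top strand at positions 74–87; it acts as a reverse primer.
The 3' ends face each other across positions 25–87, giving a 63 bp product.

Yes — a 63 bp product.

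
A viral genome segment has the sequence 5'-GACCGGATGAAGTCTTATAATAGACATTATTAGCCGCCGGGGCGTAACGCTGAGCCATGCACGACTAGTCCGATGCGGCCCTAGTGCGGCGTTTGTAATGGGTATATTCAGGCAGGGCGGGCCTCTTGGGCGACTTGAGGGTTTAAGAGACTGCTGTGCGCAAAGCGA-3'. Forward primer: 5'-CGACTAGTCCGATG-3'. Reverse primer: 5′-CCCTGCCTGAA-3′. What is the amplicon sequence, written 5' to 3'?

5'-CGACTAGTCCGATGCGGCCCTAGTGCGGCGTTTGTAATGGGTATATTCAGGCAGGG-3'

The forward primer matches the template at positions 62–75.
Reverse complement of the reverse primer: TTCAGGCAGGG. This occurs on the top strand at positions 107–117.
The product is the template from position 62 through 117 (56 bp).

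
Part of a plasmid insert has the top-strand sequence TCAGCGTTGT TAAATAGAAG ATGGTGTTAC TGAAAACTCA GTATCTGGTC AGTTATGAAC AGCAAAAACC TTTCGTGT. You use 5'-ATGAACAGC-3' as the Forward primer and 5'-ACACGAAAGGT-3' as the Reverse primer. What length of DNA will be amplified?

Scanning the template, ATGAACAGC occurs at positions 55–63; this primer anneals to the bottom strand there with its 3' end pointing downstream.
Reverse complement of the reverse primer: ACCTTTCGTGT. This occurs on the top strand at positions 68–78.
Product length = (reverse-primer end) − (forward-primer start) + 1 = 78 − 55 + 1 = 24 bp.

24 bp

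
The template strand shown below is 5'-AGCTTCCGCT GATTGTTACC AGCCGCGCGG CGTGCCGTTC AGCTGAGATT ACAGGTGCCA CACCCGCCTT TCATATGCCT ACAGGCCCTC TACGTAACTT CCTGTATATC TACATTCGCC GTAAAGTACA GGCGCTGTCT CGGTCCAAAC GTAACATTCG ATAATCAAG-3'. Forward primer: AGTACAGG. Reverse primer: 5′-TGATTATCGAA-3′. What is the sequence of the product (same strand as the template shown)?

5'-AGTACAGGCGCTGTCTCGGTCCAAACGTAACATTCGATAATCA-3'

Scanning the template, AGTACAGG occurs at positions 125–132; this primer anneals to the bottom strand there with its 3' end pointing downstream.
Reverse complement of the reverse primer: TTCGATAATCA. This occurs on the top strand at positions 157–167.
The product is the template from position 125 through 167 (43 bp).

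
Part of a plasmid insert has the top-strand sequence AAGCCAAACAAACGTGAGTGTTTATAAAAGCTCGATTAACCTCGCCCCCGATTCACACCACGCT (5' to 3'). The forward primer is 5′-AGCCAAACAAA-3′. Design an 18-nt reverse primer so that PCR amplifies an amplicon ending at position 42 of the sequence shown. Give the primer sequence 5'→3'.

The forward primer binds at positions 2–12; the product's 3' end on the top strand is position 42.
The reverse primer anneals to the top strand over positions 25–42, i.e. to TAAAAGCTCGATTAACCT.
Its sequence written 5'→3' is the reverse complement: AGGTTAATCGAGCTTTTA.

5'-AGGTTAATCGAGCTTTTA-3'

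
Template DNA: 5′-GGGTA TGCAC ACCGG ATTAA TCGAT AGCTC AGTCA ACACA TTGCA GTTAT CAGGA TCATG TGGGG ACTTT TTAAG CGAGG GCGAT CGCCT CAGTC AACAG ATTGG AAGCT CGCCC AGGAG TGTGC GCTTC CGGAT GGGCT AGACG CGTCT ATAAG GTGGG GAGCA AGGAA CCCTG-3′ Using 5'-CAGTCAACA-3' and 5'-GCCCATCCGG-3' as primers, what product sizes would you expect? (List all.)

110 bp, 49 bp

The forward primer CAGTCAACA matches the top strand at positions 30–38, 91–99.
The reverse primer's reverse complement is CCGGATGGGC, matching at positions 130–139.
Each forward site pairs with the reverse site to give a product ending at position 139: sizes 110, 49 bp.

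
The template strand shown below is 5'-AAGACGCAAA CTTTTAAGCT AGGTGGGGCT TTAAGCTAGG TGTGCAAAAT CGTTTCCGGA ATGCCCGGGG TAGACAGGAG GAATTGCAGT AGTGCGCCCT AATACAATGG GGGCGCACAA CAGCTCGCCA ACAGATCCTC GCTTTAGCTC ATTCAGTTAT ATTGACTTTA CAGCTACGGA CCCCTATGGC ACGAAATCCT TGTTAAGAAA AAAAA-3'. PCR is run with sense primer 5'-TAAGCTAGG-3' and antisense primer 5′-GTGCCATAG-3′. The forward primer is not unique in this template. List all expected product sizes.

The forward primer TAAGCTAGG matches the top strand at positions 15–23, 32–40.
The reverse primer's reverse complement is CTATGGCAC, matching at positions 184–192.
Each forward site pairs with the reverse site to give a product ending at position 192: sizes 178, 161 bp.

178 bp, 161 bp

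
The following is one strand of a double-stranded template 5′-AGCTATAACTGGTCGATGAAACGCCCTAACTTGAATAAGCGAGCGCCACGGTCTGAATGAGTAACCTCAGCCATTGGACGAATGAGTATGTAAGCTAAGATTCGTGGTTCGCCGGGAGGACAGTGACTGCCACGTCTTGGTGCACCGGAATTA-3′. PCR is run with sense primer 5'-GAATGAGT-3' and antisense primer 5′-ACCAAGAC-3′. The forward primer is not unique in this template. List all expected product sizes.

87 bp, 62 bp

The forward primer GAATGAGT matches the top strand at positions 55–62, 80–87.
The reverse primer's reverse complement is GTCTTGGT, matching at positions 134–141.
Each forward site pairs with the reverse site to give a product ending at position 141: sizes 87, 62 bp.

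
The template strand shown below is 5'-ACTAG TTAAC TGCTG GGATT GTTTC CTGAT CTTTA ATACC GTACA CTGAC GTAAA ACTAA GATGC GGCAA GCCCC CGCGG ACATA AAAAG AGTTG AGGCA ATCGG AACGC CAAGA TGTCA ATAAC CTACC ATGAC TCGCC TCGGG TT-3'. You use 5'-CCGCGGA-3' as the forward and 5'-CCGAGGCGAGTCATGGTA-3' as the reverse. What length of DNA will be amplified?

The forward primer matches the template at positions 75–81.
Reverse complement of the reverse primer: TACCATGACTCGCCTCGG. This occurs on the top strand at positions 127–144.
The product runs from position 75 to position 144, so its length is 144 − 75 + 1 = 70 bp.

70 bp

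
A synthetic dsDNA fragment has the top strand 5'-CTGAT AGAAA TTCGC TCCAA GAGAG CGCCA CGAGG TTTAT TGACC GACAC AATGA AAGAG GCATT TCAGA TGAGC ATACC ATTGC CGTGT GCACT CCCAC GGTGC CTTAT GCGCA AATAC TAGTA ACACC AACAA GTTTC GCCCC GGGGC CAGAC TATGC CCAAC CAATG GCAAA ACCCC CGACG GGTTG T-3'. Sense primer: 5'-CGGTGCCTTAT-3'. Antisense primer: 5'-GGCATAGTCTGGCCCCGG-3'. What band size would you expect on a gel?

Forward primer CGGTGCCTTAT is found on the top strand at positions 100–110.
Reverse complement of the reverse primer: CCGGGGCCAGACTATGCC. This occurs on the top strand at positions 144–161.
Amplicon spans positions 100–161: 62 bp.

62 bp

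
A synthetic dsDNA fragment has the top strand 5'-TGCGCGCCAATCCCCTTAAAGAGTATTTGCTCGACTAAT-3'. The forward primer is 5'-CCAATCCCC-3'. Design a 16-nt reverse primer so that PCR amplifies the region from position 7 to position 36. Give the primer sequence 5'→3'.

The product's 3' end on the top strand is position 36.
The reverse primer anneals to the top strand over positions 21–36, i.e. to GAGTATTTGCTCGACT.
Its sequence written 5'→3' is the reverse complement: AGTCGAGCAAATACTC.

5'-AGTCGAGCAAATACTC-3'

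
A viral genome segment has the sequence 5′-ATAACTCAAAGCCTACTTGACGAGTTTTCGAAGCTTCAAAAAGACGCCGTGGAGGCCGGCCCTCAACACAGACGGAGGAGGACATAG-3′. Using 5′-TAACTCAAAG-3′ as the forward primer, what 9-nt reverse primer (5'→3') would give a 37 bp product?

5'-TGAAGCTTC-3'

The forward primer binds at positions 2–11, so a 37 bp product ends at position 2 + 37 − 1 = 38.
The reverse primer anneals to the top strand over positions 30–38, i.e. to GAAGCTTCA.
Its sequence written 5'→3' is the reverse complement: TGAAGCTTC.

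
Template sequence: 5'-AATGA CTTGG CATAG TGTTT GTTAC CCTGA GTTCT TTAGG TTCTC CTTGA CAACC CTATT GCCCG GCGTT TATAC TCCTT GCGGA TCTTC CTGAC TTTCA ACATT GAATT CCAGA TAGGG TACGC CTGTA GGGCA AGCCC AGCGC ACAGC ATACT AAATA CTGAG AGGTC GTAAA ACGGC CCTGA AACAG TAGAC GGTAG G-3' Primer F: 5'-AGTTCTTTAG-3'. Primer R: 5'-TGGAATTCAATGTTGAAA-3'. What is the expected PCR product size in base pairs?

84 bp

Forward primer AGTTCTTTAG is found on the top strand at positions 30–39.
Reverse complement of the reverse primer: TTTCAACATTGAATTCCA. This occurs on the top strand at positions 96–113.
Product length = (reverse-primer end) − (forward-primer start) + 1 = 113 − 30 + 1 = 84 bp.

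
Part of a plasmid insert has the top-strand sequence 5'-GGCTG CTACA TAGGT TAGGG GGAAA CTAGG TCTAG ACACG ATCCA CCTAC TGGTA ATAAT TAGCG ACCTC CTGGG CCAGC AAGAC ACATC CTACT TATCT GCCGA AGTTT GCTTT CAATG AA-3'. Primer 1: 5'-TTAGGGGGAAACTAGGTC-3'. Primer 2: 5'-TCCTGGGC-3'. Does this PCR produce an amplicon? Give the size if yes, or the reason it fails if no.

No product — both primers anneal to the same strand and extend in the same direction.

Primer 1 (TTAGGGGGAAACTAGGTC) matches the top strand at positions 15–32 (3' end points downstream).
Primer 2 (TCCTGGGC) also matches the top strand directly, at positions 69–76 — its reverse complement GCCCAGGA is not present.
Both primers anneal to the bottom strand with 3' ends pointing the same way, so neither can prime synthesis back toward the other.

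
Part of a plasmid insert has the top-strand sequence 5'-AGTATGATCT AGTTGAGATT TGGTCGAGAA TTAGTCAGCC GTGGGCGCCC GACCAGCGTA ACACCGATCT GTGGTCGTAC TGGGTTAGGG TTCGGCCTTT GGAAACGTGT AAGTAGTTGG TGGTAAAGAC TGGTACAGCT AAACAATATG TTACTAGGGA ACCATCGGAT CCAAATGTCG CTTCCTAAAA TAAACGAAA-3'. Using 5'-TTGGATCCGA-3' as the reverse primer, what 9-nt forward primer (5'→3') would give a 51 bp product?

5'-TAAAGACTG-3'

The reverse primer's reverse complement TCGGATCCAA matches the template at positions 165–174, so the product ends at position 174.
A 51 bp product then starts at position 174 − 51 + 1 = 124.
The forward primer is identical to the top strand there: TAAAGACTG.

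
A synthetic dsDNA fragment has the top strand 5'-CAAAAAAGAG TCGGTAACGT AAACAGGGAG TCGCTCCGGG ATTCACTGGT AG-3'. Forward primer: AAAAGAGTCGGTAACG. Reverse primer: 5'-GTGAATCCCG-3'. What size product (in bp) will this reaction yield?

43 bp

Forward primer AAAAGAGTCGGTAACG is found on the top strand at positions 4–19.
Reverse complement of the reverse primer: CGGGATTCAC. This occurs on the top strand at positions 37–46.
The product runs from position 4 to position 46, so its length is 46 − 4 + 1 = 43 bp.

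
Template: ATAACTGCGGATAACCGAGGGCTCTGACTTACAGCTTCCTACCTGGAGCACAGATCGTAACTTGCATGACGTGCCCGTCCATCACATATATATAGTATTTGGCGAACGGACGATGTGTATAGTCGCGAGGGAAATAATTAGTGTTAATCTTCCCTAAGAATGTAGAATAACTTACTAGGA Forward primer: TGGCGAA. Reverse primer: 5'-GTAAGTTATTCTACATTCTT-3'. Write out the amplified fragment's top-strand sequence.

5'-TGGCGAACGGACGATGTGTATAGTCGCGAGGGAAATAATTAGTGTTAATCTTCCCTAAGAATGTAGAATAACTTAC-3'

Scanning the template, TGGCGAA occurs at positions 100–106; this primer anneals to the bottom strand there with its 3' end pointing downstream.
The reverse primer's reverse complement is AAGAATGTAGAATAACTTAC, which matches the template at positions 156–175.
The product is the template from position 100 through 175 (76 bp).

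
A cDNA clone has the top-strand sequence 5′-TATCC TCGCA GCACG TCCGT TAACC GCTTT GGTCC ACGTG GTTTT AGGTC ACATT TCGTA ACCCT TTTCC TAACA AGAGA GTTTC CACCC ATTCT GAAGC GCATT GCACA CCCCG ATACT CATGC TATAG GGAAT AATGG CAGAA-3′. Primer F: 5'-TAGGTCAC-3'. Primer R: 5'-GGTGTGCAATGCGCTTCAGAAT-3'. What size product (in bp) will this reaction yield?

Scanning the template, TAGGTCAC occurs at positions 45–52; this primer anneals to the bottom strand there with its 3' end pointing downstream.
The reverse primer's reverse complement is ATTCTGAAGCGCATTGCACACC, which matches the template at positions 91–112.
Product length = (reverse-primer end) − (forward-primer start) + 1 = 112 − 45 + 1 = 68 bp.

68 bp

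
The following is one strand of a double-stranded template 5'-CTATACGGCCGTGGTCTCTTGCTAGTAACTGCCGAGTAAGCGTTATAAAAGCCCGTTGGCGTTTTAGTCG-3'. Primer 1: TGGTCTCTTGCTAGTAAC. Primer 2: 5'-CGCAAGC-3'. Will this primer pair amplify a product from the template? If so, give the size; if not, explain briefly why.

Primer 2 (CGCAAGC) does not match the top strand, and its reverse complement GCTTGCG does not match either.
With no annealing site for primer 2, no amplification occurs.

No product — primer 2 has no binding site in the template.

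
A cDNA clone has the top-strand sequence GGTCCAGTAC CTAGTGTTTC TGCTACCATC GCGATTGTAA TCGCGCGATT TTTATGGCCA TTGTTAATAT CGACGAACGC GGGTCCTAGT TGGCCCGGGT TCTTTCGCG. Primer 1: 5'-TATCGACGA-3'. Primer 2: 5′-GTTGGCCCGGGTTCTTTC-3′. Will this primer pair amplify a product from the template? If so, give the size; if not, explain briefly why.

No product — both primers anneal to the same strand and extend in the same direction.

Primer 1 (TATCGACGA) matches the top strand at positions 68–76 (3' end points downstream).
Primer 2 (GTTGGCCCGGGTTCTTTC) also matches the top strand directly, at positions 89–106 — its reverse complement GAAAGAACCCGGGCCAAC is not present.
Both primers anneal to the bottom strand with 3' ends pointing the same way, so neither can prime synthesis back toward the other.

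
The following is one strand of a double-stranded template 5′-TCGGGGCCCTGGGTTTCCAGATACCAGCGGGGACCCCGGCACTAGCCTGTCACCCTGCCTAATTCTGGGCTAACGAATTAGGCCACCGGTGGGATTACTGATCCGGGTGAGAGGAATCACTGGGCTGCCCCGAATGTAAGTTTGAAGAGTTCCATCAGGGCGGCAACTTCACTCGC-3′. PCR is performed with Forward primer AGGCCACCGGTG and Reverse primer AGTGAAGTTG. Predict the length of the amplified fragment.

Forward primer AGGCCACCGGTG is found on the top strand at positions 80–91.
The reverse primer's reverse complement is CAACTTCACT, which matches the template at positions 164–173.
Amplicon spans positions 80–173: 94 bp.

94 bp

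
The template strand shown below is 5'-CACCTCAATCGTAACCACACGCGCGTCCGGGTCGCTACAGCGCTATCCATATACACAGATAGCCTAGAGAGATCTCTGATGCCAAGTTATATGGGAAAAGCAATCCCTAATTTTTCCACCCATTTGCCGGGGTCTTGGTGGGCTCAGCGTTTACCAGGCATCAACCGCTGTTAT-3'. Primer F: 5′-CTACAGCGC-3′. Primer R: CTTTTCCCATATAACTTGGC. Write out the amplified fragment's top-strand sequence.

5'-CTACAGCGCTATCCATATACACAGATAGCCTAGAGAGATCTCTGATGCCAAGTTATATGGGAAAAG-3'

Forward primer CTACAGCGC is found on the top strand at positions 35–43.
Reverse complement of the reverse primer: GCCAAGTTATATGGGAAAAG. This occurs on the top strand at positions 81–100.
The product is the template from position 35 through 100 (66 bp).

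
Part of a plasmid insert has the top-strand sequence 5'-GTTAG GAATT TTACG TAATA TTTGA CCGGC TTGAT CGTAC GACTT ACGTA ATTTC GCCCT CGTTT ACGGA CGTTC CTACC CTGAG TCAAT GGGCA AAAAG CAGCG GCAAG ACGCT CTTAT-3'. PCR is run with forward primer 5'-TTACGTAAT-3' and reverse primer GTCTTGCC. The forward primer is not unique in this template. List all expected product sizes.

The forward primer TTACGTAAT matches the top strand at positions 11–19, 44–52.
The reverse primer's reverse complement is GGCAAGAC, matching at positions 105–112.
Each forward site pairs with the reverse site to give a product ending at position 112: sizes 102, 69 bp.

102 bp, 69 bp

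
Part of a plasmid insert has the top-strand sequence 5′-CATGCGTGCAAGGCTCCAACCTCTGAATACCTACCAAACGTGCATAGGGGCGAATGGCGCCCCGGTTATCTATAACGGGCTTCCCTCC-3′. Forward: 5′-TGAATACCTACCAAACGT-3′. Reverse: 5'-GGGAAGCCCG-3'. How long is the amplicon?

Forward primer TGAATACCTACCAAACGT is found on the top strand at positions 24–41.
The reverse primer's reverse complement is CGGGCTTCCC, which matches the template at positions 76–85.
Amplicon spans positions 24–85: 62 bp.

62 bp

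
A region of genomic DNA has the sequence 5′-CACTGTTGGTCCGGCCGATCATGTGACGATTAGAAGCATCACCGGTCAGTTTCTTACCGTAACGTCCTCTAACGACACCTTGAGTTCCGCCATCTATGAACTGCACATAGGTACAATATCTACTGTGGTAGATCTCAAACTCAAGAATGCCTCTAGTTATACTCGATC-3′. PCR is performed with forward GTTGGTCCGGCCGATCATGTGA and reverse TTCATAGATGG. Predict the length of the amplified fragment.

96 bp

Scanning the template, GTTGGTCCGGCCGATCATGTGA occurs at positions 5–26; this primer anneals to the bottom strand there with its 3' end pointing downstream.
Taking the reverse complement of TTCATAGATGG gives CCATCTATGAA, found at positions 90–100 on the template; the primer anneals here to the top strand with its 3' end pointing upstream.
Product length = (reverse-primer end) − (forward-primer start) + 1 = 100 − 5 + 1 = 96 bp.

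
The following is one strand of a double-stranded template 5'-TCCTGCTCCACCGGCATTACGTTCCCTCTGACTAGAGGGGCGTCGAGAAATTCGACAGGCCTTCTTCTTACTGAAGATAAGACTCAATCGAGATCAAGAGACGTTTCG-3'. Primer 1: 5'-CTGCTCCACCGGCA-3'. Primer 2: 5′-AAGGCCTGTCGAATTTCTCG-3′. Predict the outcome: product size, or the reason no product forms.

Yes — a 61 bp product.

Primer 1 (CTGCTCCACCGGCA) matches the top strand at positions 3–16; it acts as a forward primer.
Primer 2's reverse complement is CGAGAAATTCGACAGGCCTT, matching the top strand at positions 44–63; it acts as a reverse primer.
The 3' ends face each other across positions 3–63, giving a 61 bp product.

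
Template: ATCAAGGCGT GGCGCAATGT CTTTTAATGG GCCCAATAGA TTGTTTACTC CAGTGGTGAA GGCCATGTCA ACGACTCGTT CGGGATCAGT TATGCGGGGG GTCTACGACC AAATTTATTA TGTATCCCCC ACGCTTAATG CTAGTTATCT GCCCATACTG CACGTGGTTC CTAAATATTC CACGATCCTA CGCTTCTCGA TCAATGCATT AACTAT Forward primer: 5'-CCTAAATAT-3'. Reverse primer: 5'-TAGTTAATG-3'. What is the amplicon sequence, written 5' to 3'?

Forward primer CCTAAATAT is found on the top strand at positions 170–178.
The reverse primer's reverse complement is CATTAACTA, which matches the template at positions 207–215.
The product is the template from position 170 through 215 (46 bp).

5'-CCTAAATATTCCACGATCCTACGCTTCTCGATCAATGCATTAACTA-3'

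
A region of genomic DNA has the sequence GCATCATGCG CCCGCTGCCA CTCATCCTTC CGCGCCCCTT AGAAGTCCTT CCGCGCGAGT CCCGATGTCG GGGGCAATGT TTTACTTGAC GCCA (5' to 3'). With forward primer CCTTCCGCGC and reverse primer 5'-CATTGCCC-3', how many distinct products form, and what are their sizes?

Two products: 54 bp, 33 bp

The forward primer CCTTCCGCGC matches the top strand at positions 26–35, 47–56.
The reverse primer's reverse complement is GGGCAATG, matching at positions 72–79.
Each forward site pairs with the reverse site to give a product ending at position 79: sizes 54, 33 bp.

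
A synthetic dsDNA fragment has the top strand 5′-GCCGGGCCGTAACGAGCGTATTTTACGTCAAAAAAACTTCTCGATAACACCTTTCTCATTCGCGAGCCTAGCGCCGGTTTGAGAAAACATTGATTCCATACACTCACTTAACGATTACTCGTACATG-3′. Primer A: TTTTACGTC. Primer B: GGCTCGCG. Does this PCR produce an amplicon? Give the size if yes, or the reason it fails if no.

Primer A (TTTTACGTC) matches the top strand at positions 21–29; it acts as a forward primer.
Primer B's reverse complement is CGCGAGCC, matching the top strand at positions 61–68; it acts as a reverse primer.
The 3' ends face each other across positions 21–68, giving a 48 bp product.

Yes — a 48 bp product.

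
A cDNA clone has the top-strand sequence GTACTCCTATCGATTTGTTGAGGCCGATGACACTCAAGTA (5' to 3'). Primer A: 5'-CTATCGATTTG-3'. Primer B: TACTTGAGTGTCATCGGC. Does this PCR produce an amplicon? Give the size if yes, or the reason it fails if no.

Yes — a 34 bp product.

Primer A (CTATCGATTTG) matches the top strand at positions 7–17; it acts as a forward primer.
Primer B's reverse complement is GCCGATGACACTCAAGTA, matching the top strand at positions 23–40; it acts as a reverse primer.
The 3' ends face each other across positions 7–40, giving a 34 bp product.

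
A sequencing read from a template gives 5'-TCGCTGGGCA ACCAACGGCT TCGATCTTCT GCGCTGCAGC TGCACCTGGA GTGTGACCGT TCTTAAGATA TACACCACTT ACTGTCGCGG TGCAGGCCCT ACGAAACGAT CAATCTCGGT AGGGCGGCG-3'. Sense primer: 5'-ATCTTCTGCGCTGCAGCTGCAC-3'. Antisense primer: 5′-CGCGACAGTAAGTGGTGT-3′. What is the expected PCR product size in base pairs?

Scanning the template, ATCTTCTGCGCTGCAGCTGCAC occurs at positions 24–45; this primer anneals to the bottom strand there with its 3' end pointing downstream.
Reverse complement of the reverse primer: ACACCACTTACTGTCGCG. This occurs on the top strand at positions 72–89.
Product length = (reverse-primer end) − (forward-primer start) + 1 = 89 − 24 + 1 = 66 bp.

66 bp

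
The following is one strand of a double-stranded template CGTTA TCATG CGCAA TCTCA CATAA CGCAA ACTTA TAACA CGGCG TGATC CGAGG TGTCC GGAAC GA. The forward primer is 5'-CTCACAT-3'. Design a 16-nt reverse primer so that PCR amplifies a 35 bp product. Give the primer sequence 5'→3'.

The forward primer binds at positions 17–23, so a 35 bp product ends at position 17 + 35 − 1 = 51.
The reverse primer anneals to the top strand over positions 36–51, i.e. to TAACACGGCGTGATCC.
Its sequence written 5'→3' is the reverse complement: GGATCACGCCGTGTTA.

5'-GGATCACGCCGTGTTA-3'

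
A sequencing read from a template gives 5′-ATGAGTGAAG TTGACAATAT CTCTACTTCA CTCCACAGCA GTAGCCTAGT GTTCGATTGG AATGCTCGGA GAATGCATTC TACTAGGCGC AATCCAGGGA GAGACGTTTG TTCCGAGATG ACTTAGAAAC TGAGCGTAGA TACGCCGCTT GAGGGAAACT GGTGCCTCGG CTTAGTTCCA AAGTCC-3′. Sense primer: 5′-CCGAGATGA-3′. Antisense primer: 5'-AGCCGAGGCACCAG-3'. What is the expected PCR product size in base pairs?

60 bp

Forward primer CCGAGATGA is found on the top strand at positions 113–121.
The reverse primer's reverse complement is CTGGTGCCTCGGCT, which matches the template at positions 159–172.
The product runs from position 113 to position 172, so its length is 172 − 113 + 1 = 60 bp.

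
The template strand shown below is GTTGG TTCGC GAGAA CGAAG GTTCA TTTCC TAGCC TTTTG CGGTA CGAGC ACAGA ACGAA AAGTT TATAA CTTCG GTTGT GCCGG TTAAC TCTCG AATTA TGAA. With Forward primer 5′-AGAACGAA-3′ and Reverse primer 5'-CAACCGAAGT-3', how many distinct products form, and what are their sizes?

Two products: 68 bp, 27 bp

The forward primer AGAACGAA matches the top strand at positions 12–19, 53–60.
The reverse primer's reverse complement is ACTTCGGTTG, matching at positions 70–79.
Each forward site pairs with the reverse site to give a product ending at position 79: sizes 68, 27 bp.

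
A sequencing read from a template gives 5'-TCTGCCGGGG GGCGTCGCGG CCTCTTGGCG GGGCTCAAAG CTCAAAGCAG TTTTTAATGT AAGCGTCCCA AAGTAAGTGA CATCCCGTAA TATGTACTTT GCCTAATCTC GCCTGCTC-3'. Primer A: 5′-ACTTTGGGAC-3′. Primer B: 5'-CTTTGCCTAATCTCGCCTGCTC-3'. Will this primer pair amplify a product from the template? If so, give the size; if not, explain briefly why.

Primer A (ACTTTGGGAC) has reverse complement GTCCCAAAGT, which matches the top strand at positions 65–74; primer A anneals to the top strand there with its 3' end pointing upstream toward position 65.
Primer B (CTTTGCCTAATCTCGCCTGCTC) matches the top strand directly at positions 97–118; it anneals to the bottom strand with its 3' end pointing downstream toward position 118.
The 3' ends diverge (primer A extends toward position 1, primer B toward position 118), so the primers never converge on a shared product.

No product — the primers' 3' ends point away from each other.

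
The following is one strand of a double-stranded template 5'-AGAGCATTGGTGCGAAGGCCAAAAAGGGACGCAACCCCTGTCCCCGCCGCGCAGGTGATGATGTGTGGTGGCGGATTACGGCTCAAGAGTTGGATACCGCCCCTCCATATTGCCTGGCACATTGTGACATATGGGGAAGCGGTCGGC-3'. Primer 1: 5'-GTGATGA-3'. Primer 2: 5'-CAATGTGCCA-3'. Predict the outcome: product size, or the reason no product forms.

Primer 1 (GTGATGA) matches the top strand at positions 55–61; it acts as a forward primer.
Primer 2's reverse complement is TGGCACATTG, matching the top strand at positions 115–124; it acts as a reverse primer.
The 3' ends face each other across positions 55–124, giving a 70 bp product.

Yes — a 70 bp product.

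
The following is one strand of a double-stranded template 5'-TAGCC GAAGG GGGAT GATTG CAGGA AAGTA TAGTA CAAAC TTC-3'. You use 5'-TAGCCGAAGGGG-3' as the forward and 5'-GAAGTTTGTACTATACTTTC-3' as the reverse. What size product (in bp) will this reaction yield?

43 bp

Scanning the template, TAGCCGAAGGGG occurs at positions 1–12; this primer anneals to the bottom strand there with its 3' end pointing downstream.
Taking the reverse complement of GAAGTTTGTACTATACTTTC gives GAAAGTATAGTACAAACTTC, found at positions 24–43 on the template; the primer anneals here to the top strand with its 3' end pointing upstream.
Product length = (reverse-primer end) − (forward-primer start) + 1 = 43 − 1 + 1 = 43 bp.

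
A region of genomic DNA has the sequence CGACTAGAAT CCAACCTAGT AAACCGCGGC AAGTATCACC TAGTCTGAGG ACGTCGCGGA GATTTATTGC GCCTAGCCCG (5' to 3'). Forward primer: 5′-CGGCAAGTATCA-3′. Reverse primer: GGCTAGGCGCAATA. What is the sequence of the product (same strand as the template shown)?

Forward primer CGGCAAGTATCA is found on the top strand at positions 27–38.
Taking the reverse complement of GGCTAGGCGCAATA gives TATTGCGCCTAGCC, found at positions 65–78 on the template; the primer anneals here to the top strand with its 3' end pointing upstream.
The product is the template from position 27 through 78 (52 bp).

5'-CGGCAAGTATCACCTAGTCTGAGGACGTCGCGGAGATTTATTGCGCCTAGCC-3'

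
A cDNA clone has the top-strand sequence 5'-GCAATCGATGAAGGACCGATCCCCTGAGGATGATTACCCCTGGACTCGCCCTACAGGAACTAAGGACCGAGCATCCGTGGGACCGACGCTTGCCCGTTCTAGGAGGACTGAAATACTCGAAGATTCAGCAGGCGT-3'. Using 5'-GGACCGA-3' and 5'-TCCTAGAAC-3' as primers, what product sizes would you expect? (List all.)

92 bp, 41 bp, 25 bp

The forward primer GGACCGA matches the top strand at positions 13–19, 64–70, 80–86.
The reverse primer's reverse complement is GTTCTAGGA, matching at positions 96–104.
Each forward site pairs with the reverse site to give a product ending at position 104: sizes 92, 41, 25 bp.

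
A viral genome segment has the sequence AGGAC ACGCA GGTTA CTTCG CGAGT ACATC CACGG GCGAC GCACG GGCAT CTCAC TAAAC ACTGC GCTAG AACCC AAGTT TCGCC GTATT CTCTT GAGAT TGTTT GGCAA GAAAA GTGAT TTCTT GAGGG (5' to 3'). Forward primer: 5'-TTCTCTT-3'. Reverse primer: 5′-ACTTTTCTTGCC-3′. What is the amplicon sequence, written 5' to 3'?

5'-TTCTCTTGAGATTGTTTGGCAAGAAAAGT-3'

The forward primer matches the template at positions 89–95.
The reverse primer's reverse complement is GGCAAGAAAAGT, which matches the template at positions 106–117.
The product is the template from position 89 through 117 (29 bp).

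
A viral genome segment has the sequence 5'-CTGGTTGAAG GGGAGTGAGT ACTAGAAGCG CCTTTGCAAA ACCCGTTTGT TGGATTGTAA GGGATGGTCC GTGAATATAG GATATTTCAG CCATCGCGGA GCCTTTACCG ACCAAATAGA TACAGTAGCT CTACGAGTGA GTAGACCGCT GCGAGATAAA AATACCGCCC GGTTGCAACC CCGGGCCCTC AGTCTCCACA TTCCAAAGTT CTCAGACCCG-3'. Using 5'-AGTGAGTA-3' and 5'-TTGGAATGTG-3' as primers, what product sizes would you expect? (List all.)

193 bp, 71 bp

The forward primer AGTGAGTA matches the top strand at positions 14–21, 136–143.
The reverse primer's reverse complement is CACATTCCAA, matching at positions 197–206.
Each forward site pairs with the reverse site to give a product ending at position 206: sizes 193, 71 bp.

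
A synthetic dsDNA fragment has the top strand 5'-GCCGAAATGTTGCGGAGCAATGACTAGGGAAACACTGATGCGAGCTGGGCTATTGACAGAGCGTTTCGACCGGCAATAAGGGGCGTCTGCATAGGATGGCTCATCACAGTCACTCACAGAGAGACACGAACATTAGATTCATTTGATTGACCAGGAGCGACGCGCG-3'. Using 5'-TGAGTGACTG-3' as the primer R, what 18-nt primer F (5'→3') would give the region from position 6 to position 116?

5'-AATGTTGCGGAGCAATGA-3'

The reverse primer's reverse complement CAGTCACTCA matches the template at positions 107–116; the product starts at position 6.
The forward primer is identical to the top strand over positions 6–23: AATGTTGCGGAGCAATGA.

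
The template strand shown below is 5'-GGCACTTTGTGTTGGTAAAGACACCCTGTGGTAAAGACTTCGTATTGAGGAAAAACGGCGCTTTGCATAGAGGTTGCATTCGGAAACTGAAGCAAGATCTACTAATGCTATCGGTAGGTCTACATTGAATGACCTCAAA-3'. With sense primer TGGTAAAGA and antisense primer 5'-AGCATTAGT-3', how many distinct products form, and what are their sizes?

Two products: 97 bp, 81 bp

The forward primer TGGTAAAGA matches the top strand at positions 13–21, 29–37.
The reverse primer's reverse complement is ACTAATGCT, matching at positions 101–109.
Each forward site pairs with the reverse site to give a product ending at position 109: sizes 97, 81 bp.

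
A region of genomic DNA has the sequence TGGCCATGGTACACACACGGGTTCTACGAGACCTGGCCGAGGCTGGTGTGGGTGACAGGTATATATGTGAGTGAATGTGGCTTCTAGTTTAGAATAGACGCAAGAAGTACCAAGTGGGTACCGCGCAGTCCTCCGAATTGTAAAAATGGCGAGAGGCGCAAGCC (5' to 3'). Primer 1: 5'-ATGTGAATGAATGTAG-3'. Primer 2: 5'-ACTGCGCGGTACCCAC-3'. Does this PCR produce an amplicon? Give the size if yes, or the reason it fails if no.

No product — primer 1 has no binding site in the template.

Primer 1 (ATGTGAATGAATGTAG) does not match the top strand, and its reverse complement CTACATTCATTCACAT does not match either.
With no annealing site for primer 1, no amplification occurs.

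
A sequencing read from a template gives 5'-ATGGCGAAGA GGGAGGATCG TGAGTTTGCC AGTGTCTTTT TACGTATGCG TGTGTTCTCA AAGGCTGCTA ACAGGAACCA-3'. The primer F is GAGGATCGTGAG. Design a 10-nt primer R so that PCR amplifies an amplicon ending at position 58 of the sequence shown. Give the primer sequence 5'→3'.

5'-AGAACACACG-3'

The forward primer binds at positions 13–24; the product's 3' end on the top strand is position 58.
The reverse primer anneals to the top strand over positions 49–58, i.e. to CGTGTGTTCT.
Its sequence written 5'→3' is the reverse complement: AGAACACACG.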